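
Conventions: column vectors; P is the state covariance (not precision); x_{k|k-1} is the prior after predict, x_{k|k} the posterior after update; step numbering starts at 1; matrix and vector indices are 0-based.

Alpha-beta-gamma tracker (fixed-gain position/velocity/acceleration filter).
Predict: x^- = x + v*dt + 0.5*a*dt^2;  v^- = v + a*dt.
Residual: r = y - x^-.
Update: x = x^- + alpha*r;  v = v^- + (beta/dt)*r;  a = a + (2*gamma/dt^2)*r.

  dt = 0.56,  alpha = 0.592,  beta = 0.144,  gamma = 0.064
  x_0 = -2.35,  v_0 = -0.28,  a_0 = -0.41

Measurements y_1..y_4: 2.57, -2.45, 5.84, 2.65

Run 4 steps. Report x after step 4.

step 1: x_pred=-2.5711  r=5.1411  x^+=0.4724  v^+=0.8124  a^+=1.6884
step 2: x_pred=1.1921  r=-3.6421  x^+=-0.9640  v^+=0.8214  a^+=0.2018
step 3: x_pred=-0.4724  r=6.3124  x^+=3.2645  v^+=2.5576  a^+=2.7783
step 4: x_pred=5.1324  r=-2.4824  x^+=3.6628  v^+=3.4751  a^+=1.7651

x_post = 3.6628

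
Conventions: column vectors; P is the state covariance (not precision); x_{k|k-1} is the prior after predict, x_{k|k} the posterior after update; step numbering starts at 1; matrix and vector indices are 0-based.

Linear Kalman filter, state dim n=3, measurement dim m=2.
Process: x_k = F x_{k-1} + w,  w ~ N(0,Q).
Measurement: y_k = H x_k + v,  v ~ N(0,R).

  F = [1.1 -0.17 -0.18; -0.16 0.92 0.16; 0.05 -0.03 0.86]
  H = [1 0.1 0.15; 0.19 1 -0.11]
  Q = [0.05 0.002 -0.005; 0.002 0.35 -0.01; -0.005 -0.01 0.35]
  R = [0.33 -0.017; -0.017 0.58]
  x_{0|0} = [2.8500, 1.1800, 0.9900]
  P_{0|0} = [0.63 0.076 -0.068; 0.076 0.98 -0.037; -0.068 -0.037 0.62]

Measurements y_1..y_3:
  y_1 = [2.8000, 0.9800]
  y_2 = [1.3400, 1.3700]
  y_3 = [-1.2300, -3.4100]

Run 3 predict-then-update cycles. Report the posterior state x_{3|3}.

x_post = [0.1960, -1.0289, 1.4998]

step 1: x^-=[2.7562, 0.7880, 0.9585]  P^-=[0.8569 -0.2078 -0.1230; -0.2078 1.1817 0.0268; -0.1230 0.0268 0.8068]  S=[1.1393 0.0527; 0.0527 1.7227]  K=[0.7196 -0.0403; -0.1059 0.6646; 0.0029 -0.0496]  nu=[-0.1788, -0.2262]  x^+=[2.6367, 0.6566, 0.9692]  P^+=[0.2672 -0.1003 -0.1269; -0.1003 0.4155 0.0836; -0.1269 0.0836 0.8026]
step 2: x^-=[2.6143, 0.3373, 0.9457]  P^-=[0.5043 -0.2795 -0.2390; -0.2795 0.7897 0.1639; -0.2390 0.1639 0.9297]  S=[0.7404 -0.1001; -0.1001 1.2669]  K=[0.5843 -0.0781; -0.1627 0.5543; -0.1117 0.0040]  nu=[-1.4498, 0.6401]  x^+=[1.7171, 0.9279, 1.1102]  P^+=[0.2346 -0.1206 -0.1891; -0.1206 0.3628 0.1414; -0.1891 0.1414 0.9204]
step 3: x^-=[1.5312, 0.7566, 1.0128]  P^-=[0.5028 -0.3138 -0.3248; -0.3138 0.7734 0.2343; -0.3248 0.2343 1.0084]  S=[0.7100 -0.1215; -0.1215 1.2265]  K=[0.5797 -0.0914; -0.1908 0.5420; -0.2064 0.0298]  nu=[-2.9888, -4.3461]  x^+=[0.1960, -1.0289, 1.4998]  P^+=[0.2411 -0.1342 -0.2322; -0.1342 0.3621 0.1722; -0.2322 0.1722 0.9756]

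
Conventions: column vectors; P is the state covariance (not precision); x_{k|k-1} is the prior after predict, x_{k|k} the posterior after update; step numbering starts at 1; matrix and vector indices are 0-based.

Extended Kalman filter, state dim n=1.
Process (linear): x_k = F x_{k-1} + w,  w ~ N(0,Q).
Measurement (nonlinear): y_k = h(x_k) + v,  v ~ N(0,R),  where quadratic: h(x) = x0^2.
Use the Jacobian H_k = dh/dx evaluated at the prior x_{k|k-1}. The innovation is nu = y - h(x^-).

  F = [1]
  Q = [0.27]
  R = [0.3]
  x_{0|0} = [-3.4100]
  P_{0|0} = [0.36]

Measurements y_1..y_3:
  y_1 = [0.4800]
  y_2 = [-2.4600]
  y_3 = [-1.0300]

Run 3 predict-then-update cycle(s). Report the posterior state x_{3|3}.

step 1: x^-=[-3.4100]  P^-=[0.6300]  H_jac=[-6.8200]  S=[29.6028]  K=[-0.1451]  nu=[-11.1481]  x^+=[-1.7919]  P^+=[0.0064]
step 2: x^-=[-1.7919]  P^-=[0.2764]  H_jac=[-3.5839]  S=[3.8500]  K=[-0.2573]  nu=[-5.6711]  x^+=[-0.3329]  P^+=[0.0215]
step 3: x^-=[-0.3329]  P^-=[0.2915]  H_jac=[-0.6657]  S=[0.4292]  K=[-0.4522]  nu=[-1.1408]  x^+=[0.1830]  P^+=[0.2038]

x_post = [0.1830]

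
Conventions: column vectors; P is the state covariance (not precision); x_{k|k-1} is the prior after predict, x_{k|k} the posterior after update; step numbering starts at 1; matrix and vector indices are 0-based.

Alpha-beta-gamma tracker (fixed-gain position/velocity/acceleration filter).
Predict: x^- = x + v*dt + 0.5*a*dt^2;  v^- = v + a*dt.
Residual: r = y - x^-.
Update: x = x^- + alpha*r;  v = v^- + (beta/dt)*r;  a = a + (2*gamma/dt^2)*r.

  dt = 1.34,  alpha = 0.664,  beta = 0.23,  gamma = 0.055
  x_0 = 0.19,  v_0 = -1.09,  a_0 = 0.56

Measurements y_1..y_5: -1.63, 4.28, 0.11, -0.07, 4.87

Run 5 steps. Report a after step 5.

a_post = 0.3819

step 1: x_pred=-0.7678  r=-0.8622  x^+=-1.3403  v^+=-0.4876  a^+=0.5072
step 2: x_pred=-1.5383  r=5.8183  x^+=2.3250  v^+=1.1907  a^+=0.8636
step 3: x_pred=4.6959  r=-4.5859  x^+=1.6509  v^+=1.5608  a^+=0.5827
step 4: x_pred=4.2655  r=-4.3355  x^+=1.3867  v^+=1.5975  a^+=0.3171
step 5: x_pred=3.8120  r=1.0580  x^+=4.5145  v^+=2.2039  a^+=0.3819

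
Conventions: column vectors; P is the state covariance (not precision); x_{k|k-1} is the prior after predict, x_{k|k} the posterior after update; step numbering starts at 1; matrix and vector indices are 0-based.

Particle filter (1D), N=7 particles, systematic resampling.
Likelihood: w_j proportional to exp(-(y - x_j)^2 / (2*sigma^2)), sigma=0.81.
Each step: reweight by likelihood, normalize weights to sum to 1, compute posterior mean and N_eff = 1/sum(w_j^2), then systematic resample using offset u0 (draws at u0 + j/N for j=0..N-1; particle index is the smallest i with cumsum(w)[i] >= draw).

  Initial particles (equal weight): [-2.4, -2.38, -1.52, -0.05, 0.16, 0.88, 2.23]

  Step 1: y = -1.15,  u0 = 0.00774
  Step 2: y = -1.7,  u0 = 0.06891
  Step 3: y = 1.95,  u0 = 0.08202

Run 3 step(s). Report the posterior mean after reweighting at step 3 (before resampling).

step 1: w=[0.1362, 0.1414, 0.4036, 0.1782, 0.1211, 0.0194, 0.0001]  mean=-1.2493  Neff=4.0282  idx=[0, 1, 2, 2, 2, 3, 4]
step 2: w=[0.1525, 0.1557, 0.2161, 0.2161, 0.2161, 0.0278, 0.0159]  mean=-1.7205  Neff=5.3035  idx=[0, 1, 2, 2, 3, 4, 4]
step 3: w=[0.0011, 0.0012, 0.1995, 0.1995, 0.1995, 0.1995, 0.1995]  mean=-1.5220  Neff=5.0226  idx=[2, 3, 3, 4, 5, 5, 6]

post_mean = -1.5220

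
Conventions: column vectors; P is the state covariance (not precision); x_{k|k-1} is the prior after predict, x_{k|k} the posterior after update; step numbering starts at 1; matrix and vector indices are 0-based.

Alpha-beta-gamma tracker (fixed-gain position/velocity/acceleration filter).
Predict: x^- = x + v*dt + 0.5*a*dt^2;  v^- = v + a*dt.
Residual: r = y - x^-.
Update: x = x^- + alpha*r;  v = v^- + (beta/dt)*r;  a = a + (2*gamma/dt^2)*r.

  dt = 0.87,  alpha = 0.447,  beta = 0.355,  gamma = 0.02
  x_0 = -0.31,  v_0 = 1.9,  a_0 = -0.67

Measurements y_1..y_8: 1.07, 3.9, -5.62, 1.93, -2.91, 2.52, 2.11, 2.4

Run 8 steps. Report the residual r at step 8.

resid = 1.4680

step 1: x_pred=1.0894  r=-0.0194  x^+=1.0807  v^+=1.3092  a^+=-0.6710
step 2: x_pred=1.9658  r=1.9342  x^+=2.8304  v^+=1.5146  a^+=-0.5688
step 3: x_pred=3.9328  r=-9.5528  x^+=-0.3373  v^+=-2.8782  a^+=-1.0736
step 4: x_pred=-3.2477  r=5.1777  x^+=-0.9333  v^+=-1.6996  a^+=-0.8000
step 5: x_pred=-2.7147  r=-0.1953  x^+=-2.8020  v^+=-2.4753  a^+=-0.8103
step 6: x_pred=-5.2622  r=7.7822  x^+=-1.7835  v^+=-0.0048  a^+=-0.3991
step 7: x_pred=-1.9388  r=4.0488  x^+=-0.1290  v^+=1.3001  a^+=-0.1851
step 8: x_pred=0.9320  r=1.4680  x^+=1.5882  v^+=1.7380  a^+=-0.1075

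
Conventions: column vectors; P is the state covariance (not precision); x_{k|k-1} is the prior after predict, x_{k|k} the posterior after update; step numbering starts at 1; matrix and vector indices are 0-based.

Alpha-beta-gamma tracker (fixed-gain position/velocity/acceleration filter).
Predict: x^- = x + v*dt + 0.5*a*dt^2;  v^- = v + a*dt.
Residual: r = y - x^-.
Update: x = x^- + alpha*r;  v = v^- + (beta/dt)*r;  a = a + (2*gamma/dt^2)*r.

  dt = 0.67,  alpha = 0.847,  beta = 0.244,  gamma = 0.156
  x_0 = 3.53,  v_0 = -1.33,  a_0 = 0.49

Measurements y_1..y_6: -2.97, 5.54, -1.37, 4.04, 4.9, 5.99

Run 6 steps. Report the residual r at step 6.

resid = -2.2915

step 1: x_pred=2.7489  r=-5.7189  x^+=-2.0950  v^+=-3.0844  a^+=-3.4848
step 2: x_pred=-4.9437  r=10.4837  x^+=3.9360  v^+=-1.6013  a^+=3.8017
step 3: x_pred=3.7164  r=-5.0864  x^+=-0.5918  v^+=-0.9065  a^+=0.2665
step 4: x_pred=-1.1393  r=5.1793  x^+=3.2476  v^+=1.1582  a^+=3.8663
step 5: x_pred=4.8914  r=0.0086  x^+=4.8987  v^+=3.7518  a^+=3.8723
step 6: x_pred=8.2815  r=-2.2915  x^+=6.3406  v^+=5.5117  a^+=2.2796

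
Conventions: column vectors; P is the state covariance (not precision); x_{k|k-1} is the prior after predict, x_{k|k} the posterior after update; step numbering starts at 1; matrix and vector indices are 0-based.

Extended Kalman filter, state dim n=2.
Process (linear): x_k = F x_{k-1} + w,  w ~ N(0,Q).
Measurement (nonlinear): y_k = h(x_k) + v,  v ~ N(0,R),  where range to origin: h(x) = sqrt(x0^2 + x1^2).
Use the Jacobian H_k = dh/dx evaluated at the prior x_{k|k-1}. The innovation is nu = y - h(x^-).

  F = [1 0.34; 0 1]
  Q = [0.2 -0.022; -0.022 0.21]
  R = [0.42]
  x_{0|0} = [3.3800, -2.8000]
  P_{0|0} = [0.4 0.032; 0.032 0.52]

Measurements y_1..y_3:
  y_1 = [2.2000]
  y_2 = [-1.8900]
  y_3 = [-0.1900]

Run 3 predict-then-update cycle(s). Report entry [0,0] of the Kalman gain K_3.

K[0,0] = 0.8007

step 1: x^-=[2.4280, -2.8000]  P^-=[0.6819 0.1868; 0.1868 0.7300]  H_jac=[0.6551 -0.7555]  S=[0.9444]  K=[0.3236; -0.4544]  nu=[-1.5061]  x^+=[1.9407, -2.1156]  P^+=[0.5830 0.3257; 0.3257 0.5350]
step 2: x^-=[1.2214, -2.1156]  P^-=[1.0663 0.4856; 0.4856 0.7450]  H_jac=[0.5000 -0.8660]  S=[0.8248]  K=[0.1365; -0.4879]  nu=[-4.3329]  x^+=[0.6299, -0.0016]  P^+=[1.0509 0.5405; 0.5405 0.5486]
step 3: x^-=[0.6294, -0.0016]  P^-=[1.6819 0.7050; 0.7050 0.7586]  H_jac=[1.0000 -0.0025]  S=[2.0983]  K=[0.8007; 0.3351]  nu=[-0.8194]  x^+=[-0.0267, -0.2761]  P^+=[0.3366 0.1421; 0.1421 0.5230]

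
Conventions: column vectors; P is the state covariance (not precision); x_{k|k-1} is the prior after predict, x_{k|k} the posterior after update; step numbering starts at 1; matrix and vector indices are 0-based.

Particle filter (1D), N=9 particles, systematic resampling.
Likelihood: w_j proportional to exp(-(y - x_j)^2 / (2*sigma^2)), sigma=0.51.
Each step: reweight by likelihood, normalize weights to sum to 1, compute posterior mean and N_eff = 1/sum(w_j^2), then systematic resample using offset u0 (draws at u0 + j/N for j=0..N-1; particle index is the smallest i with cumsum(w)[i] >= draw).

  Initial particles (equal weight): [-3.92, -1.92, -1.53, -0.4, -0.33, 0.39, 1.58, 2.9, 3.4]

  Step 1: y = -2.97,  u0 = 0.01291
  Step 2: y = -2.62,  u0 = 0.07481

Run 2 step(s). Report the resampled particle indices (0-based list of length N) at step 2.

step 1: w=[0.5599, 0.3812, 0.0589, 0.0000, 0.0000, 0.0000, 0.0000, 0.0000, 0.0000]  mean=-3.0167  Neff=2.1634  idx=[0, 0, 0, 0, 0, 1, 1, 1, 1]
step 2: w=[0.0221, 0.0221, 0.0221, 0.0221, 0.0221, 0.2223, 0.2223, 0.2223, 0.2223]  mean=-2.1414  Neff=4.9958  idx=[3, 5, 5, 6, 6, 7, 7, 8, 8]

resampled_idx = [3, 5, 5, 6, 6, 7, 7, 8, 8]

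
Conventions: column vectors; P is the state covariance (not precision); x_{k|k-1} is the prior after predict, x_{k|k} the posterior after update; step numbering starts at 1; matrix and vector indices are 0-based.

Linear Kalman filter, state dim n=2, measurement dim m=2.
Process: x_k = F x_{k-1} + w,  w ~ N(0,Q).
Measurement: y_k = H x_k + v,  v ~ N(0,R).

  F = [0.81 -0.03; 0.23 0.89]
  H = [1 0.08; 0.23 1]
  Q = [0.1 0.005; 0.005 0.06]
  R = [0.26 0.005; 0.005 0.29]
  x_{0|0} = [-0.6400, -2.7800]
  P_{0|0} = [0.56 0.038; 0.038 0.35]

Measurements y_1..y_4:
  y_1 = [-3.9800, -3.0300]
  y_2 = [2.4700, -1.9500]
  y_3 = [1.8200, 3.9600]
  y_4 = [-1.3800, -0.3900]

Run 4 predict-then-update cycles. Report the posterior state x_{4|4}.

x_post = [0.0551, -0.0676]

step 1: x^-=[-0.4350, -2.6214]  P^-=[0.4659 0.1271; 0.1271 0.3824]  S=[0.7487 0.2722; 0.2722 0.7555]  K=[0.6020 0.0932; 0.0144 0.5396]  nu=[-3.3353, -0.3086]  x^+=[-2.4715, -2.8361]  P^+=[0.1575 -0.0062; -0.0062 0.1580]
step 2: x^-=[-1.9169, -3.0926]  P^-=[0.2038 0.0257; 0.0257 0.1909]  S=[0.4691 0.0933; 0.0933 0.5035]  K=[0.4258 0.0652; 0.0100 0.3891]  nu=[4.6343, 1.5835]  x^+=[0.1596, -2.4303]  P^+=[0.1114 -0.0046; -0.0046 0.1139]
step 3: x^-=[0.2022, -2.1263]  P^-=[0.1734 0.0194; 0.0194 0.1543]  S=[0.4375 0.0770; 0.0770 0.4624]  K=[0.3887 0.0635; 0.0126 0.3412]  nu=[1.7879, 6.0398]  x^+=[1.2810, -0.0430]  P^+=[0.1016 -0.0030; -0.0030 0.0997]
step 4: x^-=[1.0389, 0.2564]  P^-=[0.1669 0.0191; 0.0191 0.1431]  S=[0.4309 0.0743; 0.0743 0.4508]  K=[0.3797 0.0650; 0.0149 0.3248]  nu=[-2.4394, -0.8854]  x^+=[0.0551, -0.0676]  P^+=[0.0992 -0.0021; -0.0021 0.0947]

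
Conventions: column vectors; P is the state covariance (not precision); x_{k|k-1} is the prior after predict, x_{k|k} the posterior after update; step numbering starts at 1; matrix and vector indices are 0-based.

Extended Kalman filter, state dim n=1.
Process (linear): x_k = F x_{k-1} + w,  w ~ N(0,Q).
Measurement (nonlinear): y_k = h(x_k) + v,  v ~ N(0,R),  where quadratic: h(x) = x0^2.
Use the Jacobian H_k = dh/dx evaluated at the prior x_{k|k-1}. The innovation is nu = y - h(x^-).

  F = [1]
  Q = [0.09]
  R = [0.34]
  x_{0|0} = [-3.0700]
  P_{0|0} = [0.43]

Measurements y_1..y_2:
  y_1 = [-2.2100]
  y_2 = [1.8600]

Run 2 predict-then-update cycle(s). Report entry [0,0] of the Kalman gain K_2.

step 1: x^-=[-3.0700]  P^-=[0.5200]  H_jac=[-6.1400]  S=[19.9438]  K=[-0.1601]  nu=[-11.6349]  x^+=[-1.2074]  P^+=[0.0089]
step 2: x^-=[-1.2074]  P^-=[0.0989]  H_jac=[-2.4147]  S=[0.9165]  K=[-0.2605]  nu=[0.4023]  x^+=[-1.3122]  P^+=[0.0367]

K[0,0] = -0.2605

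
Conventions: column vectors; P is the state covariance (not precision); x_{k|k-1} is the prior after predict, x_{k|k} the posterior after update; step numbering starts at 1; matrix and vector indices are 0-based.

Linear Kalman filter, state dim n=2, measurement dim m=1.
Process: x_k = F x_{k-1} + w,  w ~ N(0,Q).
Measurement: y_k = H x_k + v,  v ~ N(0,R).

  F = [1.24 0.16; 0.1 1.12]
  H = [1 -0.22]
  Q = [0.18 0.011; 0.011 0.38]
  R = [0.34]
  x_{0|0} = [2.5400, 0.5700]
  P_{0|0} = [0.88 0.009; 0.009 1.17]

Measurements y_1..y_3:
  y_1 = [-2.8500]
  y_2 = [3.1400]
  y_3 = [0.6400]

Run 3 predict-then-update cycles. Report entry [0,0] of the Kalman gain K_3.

K[0,0] = 0.8084

step 1: x^-=[3.2408, 0.8924]  P^-=[1.5666 0.3424; 0.3424 1.8585]  S=[1.8459]  K=[0.8079; -0.0360]  nu=[-5.8945]  x^+=[-1.5213, 1.1045]  P^+=[0.3618 0.3961; 0.3961 1.8561]
step 2: x^-=[-1.7097, 1.0850]  P^-=[0.9410 0.9449; 0.9449 2.8006]  S=[1.0008]  K=[0.7326; 0.3285]  nu=[5.0884]  x^+=[2.0178, 2.7566]  P^+=[0.4040 0.7041; 0.7041 2.6926]
step 3: x^-=[2.9431, 3.2891]  P^-=[1.1494 1.5327; 1.5327 3.9193]  S=[1.0048]  K=[0.8084; 0.6672]  nu=[-1.5795]  x^+=[1.6662, 2.2352]  P^+=[0.4928 0.9907; 0.9907 3.4720]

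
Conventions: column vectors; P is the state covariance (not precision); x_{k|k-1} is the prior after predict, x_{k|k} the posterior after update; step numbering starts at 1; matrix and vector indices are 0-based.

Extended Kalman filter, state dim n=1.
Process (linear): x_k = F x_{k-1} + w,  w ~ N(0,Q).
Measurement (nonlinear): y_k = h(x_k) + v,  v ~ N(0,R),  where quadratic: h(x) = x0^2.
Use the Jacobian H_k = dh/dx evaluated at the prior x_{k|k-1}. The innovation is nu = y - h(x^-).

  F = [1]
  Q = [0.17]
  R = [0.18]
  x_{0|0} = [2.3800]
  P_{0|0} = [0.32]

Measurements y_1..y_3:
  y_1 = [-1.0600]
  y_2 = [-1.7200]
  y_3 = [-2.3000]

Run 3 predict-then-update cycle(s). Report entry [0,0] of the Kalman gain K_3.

step 1: x^-=[2.3800]  P^-=[0.4900]  H_jac=[4.7600]  S=[11.2822]  K=[0.2067]  nu=[-6.7244]  x^+=[0.9898]  P^+=[0.0078]
step 2: x^-=[0.9898]  P^-=[0.1778]  H_jac=[1.9797]  S=[0.8769]  K=[0.4014]  nu=[-2.6998]  x^+=[-0.0940]  P^+=[0.0365]
step 3: x^-=[-0.0940]  P^-=[0.2065]  H_jac=[-0.1879]  S=[0.1873]  K=[-0.2072]  nu=[-2.3088]  x^+=[0.3844]  P^+=[0.1985]

K[0,0] = -0.2072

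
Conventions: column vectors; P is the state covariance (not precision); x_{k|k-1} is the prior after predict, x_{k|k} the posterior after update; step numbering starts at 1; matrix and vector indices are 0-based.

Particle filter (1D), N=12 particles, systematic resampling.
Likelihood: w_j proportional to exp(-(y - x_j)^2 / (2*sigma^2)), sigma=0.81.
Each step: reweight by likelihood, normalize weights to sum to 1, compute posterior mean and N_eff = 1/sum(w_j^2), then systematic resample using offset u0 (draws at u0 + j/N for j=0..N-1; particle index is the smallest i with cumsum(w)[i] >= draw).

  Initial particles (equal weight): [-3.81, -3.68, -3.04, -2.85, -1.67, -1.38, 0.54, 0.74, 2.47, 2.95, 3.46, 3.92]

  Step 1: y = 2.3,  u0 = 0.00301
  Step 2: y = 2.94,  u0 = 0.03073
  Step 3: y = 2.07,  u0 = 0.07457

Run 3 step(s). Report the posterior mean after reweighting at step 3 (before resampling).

post_mean = 2.7031

step 1: w=[0.0000, 0.0000, 0.0000, 0.0000, 0.0000, 0.0000, 0.0385, 0.0639, 0.3996, 0.2961, 0.1465, 0.0553]  mean=2.6522  Neff=3.6042  idx=[6, 7, 8, 8, 8, 8, 9, 9, 9, 9, 10, 10]
step 2: w=[0.0014, 0.0028, 0.0934, 0.0934, 0.0934, 0.0934, 0.1106, 0.1106, 0.1106, 0.1106, 0.0900, 0.0900]  mean=2.8530  Neff=9.9999  idx=[2, 3, 4, 4, 5, 6, 7, 8, 8, 9, 10, 11]
step 3: w=[0.1156, 0.1156, 0.1156, 0.1156, 0.1156, 0.0724, 0.0724, 0.0724, 0.0724, 0.0724, 0.0300, 0.0300]  mean=2.7031  Neff=10.5438  idx=[0, 1, 2, 2, 3, 4, 4, 6, 7, 8, 9, 11]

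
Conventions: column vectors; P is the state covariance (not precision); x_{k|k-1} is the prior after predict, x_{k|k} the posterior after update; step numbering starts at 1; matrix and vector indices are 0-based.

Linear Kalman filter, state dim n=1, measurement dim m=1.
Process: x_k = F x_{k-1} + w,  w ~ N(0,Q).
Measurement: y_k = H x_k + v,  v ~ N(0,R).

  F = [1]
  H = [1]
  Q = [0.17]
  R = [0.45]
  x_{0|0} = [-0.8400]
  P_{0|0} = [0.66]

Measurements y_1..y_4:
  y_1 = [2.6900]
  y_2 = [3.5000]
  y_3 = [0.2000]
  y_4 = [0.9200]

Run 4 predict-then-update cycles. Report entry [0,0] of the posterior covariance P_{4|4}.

P_post[0,0] = 0.2064

step 1: x^-=[-0.8400]  P^-=[0.8300]  S=[1.2800]  K=[0.6484]  nu=[3.5300]  x^+=[1.4490]  P^+=[0.2918]
step 2: x^-=[1.4490]  P^-=[0.4618]  S=[0.9118]  K=[0.5065]  nu=[2.0510]  x^+=[2.4878]  P^+=[0.2279]
step 3: x^-=[2.4878]  P^-=[0.3979]  S=[0.8479]  K=[0.4693]  nu=[-2.2878]  x^+=[1.4142]  P^+=[0.2112]
step 4: x^-=[1.4142]  P^-=[0.3812]  S=[0.8312]  K=[0.4586]  nu=[-0.4942]  x^+=[1.1875]  P^+=[0.2064]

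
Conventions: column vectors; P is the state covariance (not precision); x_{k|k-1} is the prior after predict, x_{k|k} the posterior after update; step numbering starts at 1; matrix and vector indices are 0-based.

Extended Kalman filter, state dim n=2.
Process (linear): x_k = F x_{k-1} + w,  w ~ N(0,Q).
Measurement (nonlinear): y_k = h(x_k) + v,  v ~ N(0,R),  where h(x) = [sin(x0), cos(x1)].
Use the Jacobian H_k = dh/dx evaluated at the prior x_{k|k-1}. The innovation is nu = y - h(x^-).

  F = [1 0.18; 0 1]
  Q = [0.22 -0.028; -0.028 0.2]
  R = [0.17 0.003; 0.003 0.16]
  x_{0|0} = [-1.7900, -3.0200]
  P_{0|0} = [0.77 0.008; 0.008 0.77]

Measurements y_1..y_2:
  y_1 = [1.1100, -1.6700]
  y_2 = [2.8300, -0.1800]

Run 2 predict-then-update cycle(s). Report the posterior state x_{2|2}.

step 1: x^-=[-2.3336, -3.0200]  P^-=[1.0178 0.1186; 0.1186 0.9700]  H_jac=[-0.6910 0.0000; 0.0000 0.1213]  S=[0.6559 -0.0069; -0.0069 0.1743]  K=[-1.0718 0.0399; -0.1178 0.6704]  nu=[1.8329, -0.6774]  x^+=[-4.3250, -3.6901]  P^+=[0.2635 0.0261; 0.0261 0.8815]
step 2: x^-=[-4.9893, -3.6901]  P^-=[0.5215 0.1567; 0.1567 1.0815]  H_jac=[0.2733 0.0000; 0.0000 -0.5214]  S=[0.2090 -0.0193; -0.0193 0.4540]  K=[0.6681 -0.1516; 0.0904 -1.2381]  nu=[1.8681, 0.6733]  x^+=[-3.8432, -4.3548]  P^+=[0.4139 0.0427; 0.0427 0.3794]

x_post = [-3.8432, -4.3548]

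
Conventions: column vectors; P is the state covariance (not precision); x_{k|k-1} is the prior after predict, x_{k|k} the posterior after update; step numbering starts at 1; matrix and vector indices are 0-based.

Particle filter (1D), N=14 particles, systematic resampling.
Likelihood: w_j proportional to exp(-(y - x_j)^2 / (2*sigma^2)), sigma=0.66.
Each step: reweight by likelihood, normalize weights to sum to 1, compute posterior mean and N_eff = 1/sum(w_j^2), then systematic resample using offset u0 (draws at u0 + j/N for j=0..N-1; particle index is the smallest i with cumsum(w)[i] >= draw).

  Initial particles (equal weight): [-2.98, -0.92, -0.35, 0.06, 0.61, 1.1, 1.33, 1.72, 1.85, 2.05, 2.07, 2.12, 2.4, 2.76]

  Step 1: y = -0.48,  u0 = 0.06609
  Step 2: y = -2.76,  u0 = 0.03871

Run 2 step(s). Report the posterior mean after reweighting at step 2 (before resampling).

post_mean = -0.8820

step 1: w=[0.0003, 0.2818, 0.3452, 0.2518, 0.0900, 0.0200, 0.0082, 0.0014, 0.0007, 0.0002, 0.0002, 0.0002, 0.0000, 0.0000]  mean=-0.2731  Neff=3.6959  idx=[1, 1, 1, 1, 2, 2, 2, 2, 3, 3, 3, 3, 4, 6]
step 2: w=[0.2342, 0.2342, 0.2342, 0.2342, 0.0145, 0.0145, 0.0145, 0.0145, 0.0012, 0.0012, 0.0012, 0.0012, 0.0000, 0.0000]  mean=-0.8820  Neff=4.5391  idx=[0, 0, 0, 1, 1, 1, 1, 2, 2, 2, 3, 3, 3, 6]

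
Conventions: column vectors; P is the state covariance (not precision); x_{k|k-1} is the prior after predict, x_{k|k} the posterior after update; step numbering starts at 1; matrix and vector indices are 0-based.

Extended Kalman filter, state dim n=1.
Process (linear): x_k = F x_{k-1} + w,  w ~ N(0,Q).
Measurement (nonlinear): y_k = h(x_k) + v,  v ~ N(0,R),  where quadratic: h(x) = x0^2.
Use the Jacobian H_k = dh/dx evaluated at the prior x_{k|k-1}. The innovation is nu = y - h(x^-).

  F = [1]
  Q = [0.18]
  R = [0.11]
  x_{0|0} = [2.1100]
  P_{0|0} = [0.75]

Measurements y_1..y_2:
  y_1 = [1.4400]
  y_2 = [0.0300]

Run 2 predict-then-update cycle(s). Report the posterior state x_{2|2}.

step 1: x^-=[2.1100]  P^-=[0.9300]  H_jac=[4.2200]  S=[16.6718]  K=[0.2354]  nu=[-3.0121]  x^+=[1.4009]  P^+=[0.0061]
step 2: x^-=[1.4009]  P^-=[0.1861]  H_jac=[2.8019]  S=[1.5713]  K=[0.3319]  nu=[-1.9326]  x^+=[0.7595]  P^+=[0.0130]

x_post = [0.7595]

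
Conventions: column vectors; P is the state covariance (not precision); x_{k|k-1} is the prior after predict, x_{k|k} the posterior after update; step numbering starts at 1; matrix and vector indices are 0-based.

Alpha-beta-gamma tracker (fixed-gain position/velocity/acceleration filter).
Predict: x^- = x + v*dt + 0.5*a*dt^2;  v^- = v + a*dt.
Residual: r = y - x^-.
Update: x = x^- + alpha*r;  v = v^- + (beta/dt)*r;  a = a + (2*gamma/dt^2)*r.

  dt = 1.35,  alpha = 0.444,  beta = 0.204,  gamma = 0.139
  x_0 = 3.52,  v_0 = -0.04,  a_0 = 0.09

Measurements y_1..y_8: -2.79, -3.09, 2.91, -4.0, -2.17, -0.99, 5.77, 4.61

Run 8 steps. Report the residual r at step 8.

step 1: x_pred=3.5480  r=-6.3380  x^+=0.7339  v^+=-0.8762  a^+=-0.8768
step 2: x_pred=-1.2480  r=-1.8420  x^+=-2.0658  v^+=-2.3383  a^+=-1.1578
step 3: x_pred=-6.2775  r=9.1875  x^+=-2.1982  v^+=-2.5129  a^+=0.2437
step 4: x_pred=-5.3686  r=1.3686  x^+=-4.7610  v^+=-1.9771  a^+=0.4524
step 5: x_pred=-7.0178  r=4.8478  x^+=-4.8654  v^+=-0.6338  a^+=1.1919
step 6: x_pred=-4.6349  r=3.6449  x^+=-3.0165  v^+=1.5261  a^+=1.7479
step 7: x_pred=0.6364  r=5.1336  x^+=2.9157  v^+=4.6615  a^+=2.5310
step 8: x_pred=11.5150  r=-6.9050  x^+=8.4492  v^+=7.0348  a^+=1.4777

resid = -6.9050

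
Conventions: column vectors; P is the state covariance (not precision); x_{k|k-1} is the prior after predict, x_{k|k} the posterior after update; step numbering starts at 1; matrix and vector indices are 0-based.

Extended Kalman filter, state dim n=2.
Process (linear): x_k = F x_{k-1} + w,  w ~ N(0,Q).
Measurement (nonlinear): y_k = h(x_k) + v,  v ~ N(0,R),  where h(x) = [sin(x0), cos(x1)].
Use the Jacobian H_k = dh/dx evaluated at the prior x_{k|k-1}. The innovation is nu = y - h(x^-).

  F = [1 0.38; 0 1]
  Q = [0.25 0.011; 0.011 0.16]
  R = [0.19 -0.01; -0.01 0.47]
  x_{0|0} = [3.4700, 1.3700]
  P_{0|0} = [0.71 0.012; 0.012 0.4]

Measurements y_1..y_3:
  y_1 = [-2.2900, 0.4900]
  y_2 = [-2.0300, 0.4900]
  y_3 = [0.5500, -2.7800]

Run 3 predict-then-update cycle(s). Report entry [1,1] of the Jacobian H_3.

step 1: x^-=[3.9906, 1.3700]  P^-=[1.0269 0.1750; 0.1750 0.5600]  H_jac=[-0.6607 0.0000; 0.0000 -0.9799]  S=[0.6383 0.1033; 0.1033 1.0077]  K=[-1.0529 -0.0622; -0.0946 -0.5348]  nu=[-1.5394, 0.2906]  x^+=[5.5933, 1.3602]  P^+=[0.3018 0.0191; 0.0191 0.2556]
step 2: x^-=[6.1102, 1.3602]  P^-=[0.6033 0.1272; 0.1272 0.4156]  H_jac=[0.9851 0.0000; 0.0000 -0.9779]  S=[0.7754 -0.1326; -0.1326 0.8674]  K=[0.7618 -0.0270; 0.0837 -0.4557]  nu=[-1.8579, 0.2810]  x^+=[4.6873, 1.0766]  P^+=[0.1472 0.0208; 0.0208 0.2199]
step 3: x^-=[5.0964, 1.0766]  P^-=[0.4447 0.1153; 0.1153 0.3799]  H_jac=[0.3747 0.0000; 0.0000 -0.8804]  S=[0.2524 -0.0480; -0.0480 0.7644]  K=[0.6425 -0.0924; 0.0890 -0.4319]  nu=[1.4772, -3.2543]  x^+=[6.3464, 2.6136]  P^+=[0.3283 0.0566; 0.0566 0.2316]

H_jac[1,1] = -0.8804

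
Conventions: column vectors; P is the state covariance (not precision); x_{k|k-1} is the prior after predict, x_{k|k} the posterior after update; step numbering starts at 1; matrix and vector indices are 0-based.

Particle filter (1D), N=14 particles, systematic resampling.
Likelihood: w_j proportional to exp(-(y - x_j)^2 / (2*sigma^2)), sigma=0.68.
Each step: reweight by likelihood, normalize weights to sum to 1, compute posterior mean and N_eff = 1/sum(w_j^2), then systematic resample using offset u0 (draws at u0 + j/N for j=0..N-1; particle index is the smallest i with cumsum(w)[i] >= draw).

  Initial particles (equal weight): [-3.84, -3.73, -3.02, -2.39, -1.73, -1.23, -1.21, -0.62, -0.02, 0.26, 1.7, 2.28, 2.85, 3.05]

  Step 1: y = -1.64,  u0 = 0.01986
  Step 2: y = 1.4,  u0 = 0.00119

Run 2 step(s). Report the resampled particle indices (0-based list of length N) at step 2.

resampled_idx = [3, 8, 10, 12, 13, 13, 13, 13, 13, 13, 13, 13, 13, 13]

step 1: w=[0.0014, 0.0024, 0.0342, 0.1458, 0.2655, 0.2233, 0.2193, 0.0870, 0.0157, 0.0054, 0.0000, 0.0000, 0.0000, 0.0000]  mean=-1.5183  Neff=5.0314  idx=[2, 3, 3, 4, 4, 4, 4, 5, 5, 5, 6, 6, 6, 7]
step 2: w=[0.0000, 0.0000, 0.0000, 0.0016, 0.0016, 0.0016, 0.0016, 0.0357, 0.0357, 0.0357, 0.0400, 0.0400, 0.0400, 0.7666]  mean=-0.7631  Neff=1.6768  idx=[3, 8, 10, 12, 13, 13, 13, 13, 13, 13, 13, 13, 13, 13]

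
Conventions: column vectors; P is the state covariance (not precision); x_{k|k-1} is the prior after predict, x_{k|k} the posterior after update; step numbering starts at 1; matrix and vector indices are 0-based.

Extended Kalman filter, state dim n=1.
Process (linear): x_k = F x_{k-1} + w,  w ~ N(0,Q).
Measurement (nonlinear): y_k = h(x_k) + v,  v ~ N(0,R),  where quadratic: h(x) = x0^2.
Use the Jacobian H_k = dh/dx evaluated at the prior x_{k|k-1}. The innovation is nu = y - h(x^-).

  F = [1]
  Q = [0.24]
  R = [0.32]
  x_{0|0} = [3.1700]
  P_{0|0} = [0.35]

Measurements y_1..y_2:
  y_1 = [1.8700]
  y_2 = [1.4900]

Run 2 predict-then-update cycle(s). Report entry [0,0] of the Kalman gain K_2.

K[0,0] = 0.2419

step 1: x^-=[3.1700]  P^-=[0.5900]  H_jac=[6.3400]  S=[24.0354]  K=[0.1556]  nu=[-8.1789]  x^+=[1.8971]  P^+=[0.0079]
step 2: x^-=[1.8971]  P^-=[0.2479]  H_jac=[3.7943]  S=[3.8882]  K=[0.2419]  nu=[-2.1091]  x^+=[1.3870]  P^+=[0.0204]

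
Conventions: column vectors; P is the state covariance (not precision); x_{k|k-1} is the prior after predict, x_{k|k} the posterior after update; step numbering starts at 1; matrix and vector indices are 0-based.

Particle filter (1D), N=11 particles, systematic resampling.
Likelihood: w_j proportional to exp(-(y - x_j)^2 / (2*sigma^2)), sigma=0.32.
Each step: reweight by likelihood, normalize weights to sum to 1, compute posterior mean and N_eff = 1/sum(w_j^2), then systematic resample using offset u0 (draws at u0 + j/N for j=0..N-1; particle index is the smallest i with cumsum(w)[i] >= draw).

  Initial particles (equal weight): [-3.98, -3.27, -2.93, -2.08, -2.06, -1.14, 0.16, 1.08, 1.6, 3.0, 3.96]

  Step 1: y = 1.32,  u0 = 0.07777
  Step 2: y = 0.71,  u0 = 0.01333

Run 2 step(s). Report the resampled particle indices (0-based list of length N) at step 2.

resampled_idx = [0, 0, 1, 1, 1, 2, 2, 3, 3, 4, 4]

step 1: w=[0.0000, 0.0000, 0.0000, 0.0000, 0.0000, 0.0000, 0.0010, 0.5249, 0.4742, 0.0000, 0.0000]  mean=1.3257  Neff=1.9988  idx=[7, 7, 7, 7, 7, 8, 8, 8, 8, 8, 8]
step 2: w=[0.1907, 0.1907, 0.1907, 0.1907, 0.1907, 0.0078, 0.0078, 0.0078, 0.0078, 0.0078, 0.0078]  mean=1.1043  Neff=5.4905  idx=[0, 0, 1, 1, 1, 2, 2, 3, 3, 4, 4]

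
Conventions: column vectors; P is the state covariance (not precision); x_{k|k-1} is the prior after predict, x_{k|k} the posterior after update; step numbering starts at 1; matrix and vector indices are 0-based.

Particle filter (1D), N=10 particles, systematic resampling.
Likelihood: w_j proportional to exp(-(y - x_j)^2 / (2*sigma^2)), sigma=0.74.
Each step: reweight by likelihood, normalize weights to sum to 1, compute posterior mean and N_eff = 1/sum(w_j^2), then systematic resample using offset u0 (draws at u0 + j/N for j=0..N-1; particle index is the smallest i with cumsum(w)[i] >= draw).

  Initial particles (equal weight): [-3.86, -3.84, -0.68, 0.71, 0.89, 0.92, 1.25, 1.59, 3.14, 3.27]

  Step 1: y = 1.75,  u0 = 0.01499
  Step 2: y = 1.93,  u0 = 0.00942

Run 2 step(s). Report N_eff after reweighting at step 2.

step 1: w=[0.0000, 0.0000, 0.0013, 0.1069, 0.1461, 0.1530, 0.2284, 0.2803, 0.0492, 0.0348]  mean=1.3452  Neff=5.2475  idx=[3, 4, 4, 5, 6, 6, 6, 7, 7, 7]
step 2: w=[0.0424, 0.0614, 0.0614, 0.0650, 0.1081, 0.1081, 0.1081, 0.1484, 0.1484, 0.1484]  mean=1.3128  Neff=8.7142  idx=[0, 2, 3, 4, 5, 6, 7, 8, 8, 9]

N_eff = 8.7142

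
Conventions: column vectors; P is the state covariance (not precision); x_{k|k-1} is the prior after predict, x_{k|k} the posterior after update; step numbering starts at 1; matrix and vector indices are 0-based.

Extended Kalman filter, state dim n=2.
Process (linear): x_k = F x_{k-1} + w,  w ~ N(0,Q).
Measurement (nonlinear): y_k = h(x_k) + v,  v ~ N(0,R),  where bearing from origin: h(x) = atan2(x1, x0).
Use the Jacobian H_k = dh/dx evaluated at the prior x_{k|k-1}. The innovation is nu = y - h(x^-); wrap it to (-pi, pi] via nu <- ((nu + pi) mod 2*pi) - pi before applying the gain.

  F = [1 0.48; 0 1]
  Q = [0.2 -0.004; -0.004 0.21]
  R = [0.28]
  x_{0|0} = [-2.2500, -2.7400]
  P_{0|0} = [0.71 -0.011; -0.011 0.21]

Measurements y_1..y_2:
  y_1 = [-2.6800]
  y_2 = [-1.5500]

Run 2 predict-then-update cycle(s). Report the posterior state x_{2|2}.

step 1: x^-=[-3.5652, -2.7400]  P^-=[0.9478 0.0858; 0.0858 0.4200]  H_jac=[0.1355 -0.1763]  S=[0.3064]  K=[0.3699; -0.2038]  nu=[-0.1937]  x^+=[-3.6368, -2.7005]  P^+=[0.9059 0.1089; 0.1089 0.4073]
step 2: x^-=[-4.9331, -2.7005]  P^-=[1.3043 0.3004; 0.3004 0.6173]  H_jac=[0.0854 -0.1560]  S=[0.2965]  K=[0.2176; -0.2382]  nu=[1.0907]  x^+=[-4.6958, -2.9603]  P^+=[1.2902 0.3158; 0.3158 0.6005]

x_post = [-4.6958, -2.9603]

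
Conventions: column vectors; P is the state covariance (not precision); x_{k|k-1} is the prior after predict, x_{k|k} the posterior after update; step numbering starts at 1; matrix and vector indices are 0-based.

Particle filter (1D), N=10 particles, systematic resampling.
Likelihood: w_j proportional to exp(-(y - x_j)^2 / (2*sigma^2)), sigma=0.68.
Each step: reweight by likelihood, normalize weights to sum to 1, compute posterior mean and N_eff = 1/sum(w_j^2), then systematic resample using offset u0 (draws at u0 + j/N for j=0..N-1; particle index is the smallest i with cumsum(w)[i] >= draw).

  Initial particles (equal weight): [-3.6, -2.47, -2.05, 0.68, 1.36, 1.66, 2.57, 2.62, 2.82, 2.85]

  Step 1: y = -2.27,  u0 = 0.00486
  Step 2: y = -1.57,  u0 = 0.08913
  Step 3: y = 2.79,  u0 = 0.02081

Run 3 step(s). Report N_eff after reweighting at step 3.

step 1: w=[0.0719, 0.4661, 0.4619, 0.0000, 0.0000, 0.0000, 0.0000, 0.0000, 0.0000, 0.0000]  mean=-2.3571  Neff=2.2944  idx=[0, 1, 1, 1, 1, 1, 2, 2, 2, 2]
step 2: w=[0.0022, 0.0799, 0.0799, 0.0799, 0.0799, 0.0799, 0.1496, 0.1496, 0.1496, 0.1496]  mean=-2.2213  Neff=8.2373  idx=[2, 3, 4, 5, 6, 7, 7, 8, 9, 9]
step 3: w=[0.0017, 0.0017, 0.0017, 0.0017, 0.1655, 0.1655, 0.1655, 0.1655, 0.1655, 0.1655]  mean=-2.0528  Neff=6.0813  idx=[4, 4, 5, 5, 6, 7, 7, 8, 8, 9]

N_eff = 6.0813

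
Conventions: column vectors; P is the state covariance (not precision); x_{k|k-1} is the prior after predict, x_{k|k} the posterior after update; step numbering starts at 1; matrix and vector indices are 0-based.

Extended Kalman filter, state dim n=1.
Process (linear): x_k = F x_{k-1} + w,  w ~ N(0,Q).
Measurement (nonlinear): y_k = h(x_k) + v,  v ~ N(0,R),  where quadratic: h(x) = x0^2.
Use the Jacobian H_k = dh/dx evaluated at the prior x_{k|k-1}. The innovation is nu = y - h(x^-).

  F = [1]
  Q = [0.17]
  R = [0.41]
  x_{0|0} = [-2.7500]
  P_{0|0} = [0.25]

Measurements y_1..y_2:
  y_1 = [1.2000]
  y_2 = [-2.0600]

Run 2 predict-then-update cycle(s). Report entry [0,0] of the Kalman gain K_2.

step 1: x^-=[-2.7500]  P^-=[0.4200]  H_jac=[-5.5000]  S=[13.1150]  K=[-0.1761]  nu=[-6.3625]  x^+=[-1.6293]  P^+=[0.0131]
step 2: x^-=[-1.6293]  P^-=[0.1831]  H_jac=[-3.2587]  S=[2.3547]  K=[-0.2534]  nu=[-4.7148]  x^+=[-0.4344]  P^+=[0.0319]

K[0,0] = -0.2534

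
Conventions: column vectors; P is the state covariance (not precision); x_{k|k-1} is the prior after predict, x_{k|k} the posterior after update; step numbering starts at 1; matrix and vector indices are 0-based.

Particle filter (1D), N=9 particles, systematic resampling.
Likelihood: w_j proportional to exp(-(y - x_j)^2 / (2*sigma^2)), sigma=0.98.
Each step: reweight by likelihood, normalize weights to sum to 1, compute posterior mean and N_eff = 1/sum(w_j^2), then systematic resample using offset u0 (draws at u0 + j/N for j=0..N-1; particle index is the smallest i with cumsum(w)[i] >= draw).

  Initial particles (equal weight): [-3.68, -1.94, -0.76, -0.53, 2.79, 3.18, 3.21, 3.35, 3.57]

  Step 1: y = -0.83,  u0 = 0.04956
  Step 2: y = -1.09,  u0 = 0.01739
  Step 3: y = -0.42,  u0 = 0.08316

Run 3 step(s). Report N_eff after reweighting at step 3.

step 1: w=[0.0058, 0.2111, 0.3999, 0.3825, 0.0004, 0.0001, 0.0001, 0.0000, 0.0000]  mean=-0.9356  Neff=2.8505  idx=[1, 1, 2, 2, 2, 2, 3, 3, 3]
step 2: w=[0.0891, 0.0891, 0.1227, 0.1227, 0.1227, 0.1227, 0.1103, 0.1103, 0.1103]  mean=-0.8943  Neff=8.8798  idx=[0, 1, 2, 3, 4, 5, 6, 7, 8]
step 3: w=[0.0409, 0.0409, 0.1281, 0.1281, 0.1281, 0.1281, 0.1352, 0.1352, 0.1352]  mean=-0.7631  Neff=8.0721  idx=[2, 2, 3, 4, 5, 6, 7, 7, 8]

N_eff = 8.0721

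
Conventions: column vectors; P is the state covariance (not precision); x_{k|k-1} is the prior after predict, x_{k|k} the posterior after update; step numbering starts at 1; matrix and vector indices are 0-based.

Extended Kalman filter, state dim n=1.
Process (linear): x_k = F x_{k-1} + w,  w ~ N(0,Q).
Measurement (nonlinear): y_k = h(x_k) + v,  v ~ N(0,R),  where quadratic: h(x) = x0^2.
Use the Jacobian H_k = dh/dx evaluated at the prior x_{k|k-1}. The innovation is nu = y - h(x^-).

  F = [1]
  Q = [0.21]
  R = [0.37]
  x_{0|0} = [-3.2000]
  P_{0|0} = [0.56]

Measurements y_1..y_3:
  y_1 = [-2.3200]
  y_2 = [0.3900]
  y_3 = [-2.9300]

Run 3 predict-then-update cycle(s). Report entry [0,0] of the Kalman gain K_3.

step 1: x^-=[-3.2000]  P^-=[0.7700]  H_jac=[-6.4000]  S=[31.9092]  K=[-0.1544]  nu=[-12.5600]  x^+=[-1.2603]  P^+=[0.0089]
step 2: x^-=[-1.2603]  P^-=[0.2189]  H_jac=[-2.5205]  S=[1.7608]  K=[-0.3134]  nu=[-1.1982]  x^+=[-0.8848]  P^+=[0.0460]
step 3: x^-=[-0.8848]  P^-=[0.2560]  H_jac=[-1.7695]  S=[1.1716]  K=[-0.3867]  nu=[-3.7128]  x^+=[0.5508]  P^+=[0.0808]

K[0,0] = -0.3867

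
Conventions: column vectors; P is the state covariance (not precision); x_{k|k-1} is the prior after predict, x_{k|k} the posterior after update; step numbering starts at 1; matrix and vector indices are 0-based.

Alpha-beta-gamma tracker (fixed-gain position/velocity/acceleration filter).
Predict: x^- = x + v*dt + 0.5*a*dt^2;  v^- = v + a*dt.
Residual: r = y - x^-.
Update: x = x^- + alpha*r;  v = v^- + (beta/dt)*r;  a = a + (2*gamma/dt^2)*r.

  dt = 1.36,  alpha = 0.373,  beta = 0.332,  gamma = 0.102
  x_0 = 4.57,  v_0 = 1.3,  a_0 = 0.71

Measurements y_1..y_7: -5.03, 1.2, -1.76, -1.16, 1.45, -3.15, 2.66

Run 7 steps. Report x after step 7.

x_post = -0.0453

step 1: x_pred=6.9946  r=-12.0246  x^+=2.5094  v^+=-0.6698  a^+=-0.6162
step 2: x_pred=1.0286  r=0.1714  x^+=1.0925  v^+=-1.4661  a^+=-0.5973
step 3: x_pred=-1.4537  r=-0.3063  x^+=-1.5680  v^+=-2.3532  a^+=-0.6311
step 4: x_pred=-5.3520  r=4.1920  x^+=-3.7884  v^+=-2.1882  a^+=-0.1688
step 5: x_pred=-6.9204  r=8.3704  x^+=-3.7982  v^+=-0.3743  a^+=0.7544
step 6: x_pred=-3.6096  r=0.4596  x^+=-3.4382  v^+=0.7639  a^+=0.8051
step 7: x_pred=-1.6547  r=4.3147  x^+=-0.0453  v^+=2.9122  a^+=1.2810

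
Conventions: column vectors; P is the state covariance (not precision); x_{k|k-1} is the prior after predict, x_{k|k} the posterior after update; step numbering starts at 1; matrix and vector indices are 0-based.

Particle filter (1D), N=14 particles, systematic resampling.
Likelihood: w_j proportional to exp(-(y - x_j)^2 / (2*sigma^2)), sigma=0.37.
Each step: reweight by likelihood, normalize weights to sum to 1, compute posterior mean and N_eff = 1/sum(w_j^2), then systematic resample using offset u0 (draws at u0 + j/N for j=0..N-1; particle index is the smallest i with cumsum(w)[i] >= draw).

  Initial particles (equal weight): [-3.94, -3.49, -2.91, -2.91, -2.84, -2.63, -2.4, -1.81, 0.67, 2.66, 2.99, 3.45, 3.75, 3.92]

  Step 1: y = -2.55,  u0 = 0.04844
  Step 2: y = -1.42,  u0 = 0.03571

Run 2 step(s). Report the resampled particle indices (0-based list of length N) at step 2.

step 1: w=[0.0002, 0.0098, 0.1536, 0.1536, 0.1814, 0.2409, 0.2271, 0.0334, 0.0000, 0.0000, 0.0000, 0.0000, 0.0000, 0.0000]  mean=-2.6832  Neff=5.2377  idx=[2, 2, 3, 3, 4, 4, 4, 5, 5, 5, 6, 6, 6, 7]
step 2: w=[0.0004, 0.0004, 0.0004, 0.0004, 0.0009, 0.0009, 0.0009, 0.0070, 0.0070, 0.0070, 0.0440, 0.0440, 0.0440, 0.8425]  mean=-1.9099  Neff=1.3972  idx=[10, 11, 13, 13, 13, 13, 13, 13, 13, 13, 13, 13, 13, 13]

resampled_idx = [10, 11, 13, 13, 13, 13, 13, 13, 13, 13, 13, 13, 13, 13]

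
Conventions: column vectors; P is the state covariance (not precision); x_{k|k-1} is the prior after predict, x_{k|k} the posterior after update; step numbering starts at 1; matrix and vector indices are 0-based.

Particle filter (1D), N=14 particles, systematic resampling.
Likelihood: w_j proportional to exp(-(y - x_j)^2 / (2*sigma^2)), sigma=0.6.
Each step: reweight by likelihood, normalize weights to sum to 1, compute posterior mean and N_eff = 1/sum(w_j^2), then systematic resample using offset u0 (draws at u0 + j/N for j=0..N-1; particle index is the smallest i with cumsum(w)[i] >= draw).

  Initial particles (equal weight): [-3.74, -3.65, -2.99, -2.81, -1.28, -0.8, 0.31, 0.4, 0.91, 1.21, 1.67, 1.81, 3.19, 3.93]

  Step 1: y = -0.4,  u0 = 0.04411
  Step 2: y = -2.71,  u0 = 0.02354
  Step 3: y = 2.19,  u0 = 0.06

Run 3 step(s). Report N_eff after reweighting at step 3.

step 1: w=[0.0000, 0.0000, 0.0000, 0.0001, 0.1570, 0.3685, 0.2285, 0.1892, 0.0424, 0.0126, 0.0012, 0.0005, 0.0000, 0.0000]  mean=-0.2929  Neff=3.9943  idx=[4, 4, 5, 5, 5, 5, 5, 6, 6, 6, 7, 7, 7, 8]
step 2: w=[0.3938, 0.3938, 0.0425, 0.0425, 0.0425, 0.0425, 0.0425, 0.0000, 0.0000, 0.0000, 0.0000, 0.0000, 0.0000, 0.0000]  mean=-1.1779  Neff=3.1338  idx=[0, 0, 0, 0, 0, 0, 1, 1, 1, 1, 1, 2, 4, 5]
step 3: w=[0.0043, 0.0043, 0.0043, 0.0043, 0.0043, 0.0043, 0.0043, 0.0043, 0.0043, 0.0043, 0.0043, 0.3176, 0.3176, 0.3176]  mean=-0.8226  Neff=3.3017  idx=[11, 11, 11, 11, 11, 12, 12, 12, 12, 13, 13, 13, 13, 13]

N_eff = 3.3017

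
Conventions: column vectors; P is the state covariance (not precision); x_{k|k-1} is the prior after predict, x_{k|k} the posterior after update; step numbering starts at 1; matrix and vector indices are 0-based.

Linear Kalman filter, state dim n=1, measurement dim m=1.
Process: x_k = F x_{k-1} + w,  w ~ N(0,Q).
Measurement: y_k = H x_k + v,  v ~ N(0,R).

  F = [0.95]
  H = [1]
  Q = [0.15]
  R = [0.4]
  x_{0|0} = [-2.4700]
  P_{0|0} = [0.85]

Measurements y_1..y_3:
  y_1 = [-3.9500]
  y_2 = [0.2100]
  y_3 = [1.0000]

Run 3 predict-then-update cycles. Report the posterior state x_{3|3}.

step 1: x^-=[-2.3465]  P^-=[0.9171]  S=[1.3171]  K=[0.6963]  nu=[-1.6035]  x^+=[-3.4630]  P^+=[0.2785]
step 2: x^-=[-3.2899]  P^-=[0.4014]  S=[0.8014]  K=[0.5009]  nu=[3.4999]  x^+=[-1.5370]  P^+=[0.2003]
step 3: x^-=[-1.4601]  P^-=[0.3308]  S=[0.7308]  K=[0.4527]  nu=[2.4601]  x^+=[-0.3465]  P^+=[0.1811]

x_post = [-0.3465]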